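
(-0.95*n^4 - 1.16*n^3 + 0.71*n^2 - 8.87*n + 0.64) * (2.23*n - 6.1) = -2.1185*n^5 + 3.2082*n^4 + 8.6593*n^3 - 24.1111*n^2 + 55.5342*n - 3.904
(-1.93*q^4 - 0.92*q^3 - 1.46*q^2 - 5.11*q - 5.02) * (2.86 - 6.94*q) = 13.3942*q^5 + 0.865000000000001*q^4 + 7.5012*q^3 + 31.2878*q^2 + 20.2242*q - 14.3572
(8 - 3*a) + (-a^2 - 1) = -a^2 - 3*a + 7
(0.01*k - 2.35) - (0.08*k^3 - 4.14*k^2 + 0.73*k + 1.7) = -0.08*k^3 + 4.14*k^2 - 0.72*k - 4.05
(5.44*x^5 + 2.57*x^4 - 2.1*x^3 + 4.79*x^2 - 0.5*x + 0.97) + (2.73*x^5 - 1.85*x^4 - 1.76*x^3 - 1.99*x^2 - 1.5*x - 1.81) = 8.17*x^5 + 0.72*x^4 - 3.86*x^3 + 2.8*x^2 - 2.0*x - 0.84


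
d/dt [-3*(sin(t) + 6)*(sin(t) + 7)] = -3*(2*sin(t) + 13)*cos(t)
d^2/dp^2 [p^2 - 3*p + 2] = 2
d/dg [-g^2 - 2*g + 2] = -2*g - 2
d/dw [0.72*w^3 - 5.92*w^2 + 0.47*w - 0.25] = 2.16*w^2 - 11.84*w + 0.47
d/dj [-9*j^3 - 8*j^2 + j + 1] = -27*j^2 - 16*j + 1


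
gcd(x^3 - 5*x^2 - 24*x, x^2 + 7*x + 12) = x + 3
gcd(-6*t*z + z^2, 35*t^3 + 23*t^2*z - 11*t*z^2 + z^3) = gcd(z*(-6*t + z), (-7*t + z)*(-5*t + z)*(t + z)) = 1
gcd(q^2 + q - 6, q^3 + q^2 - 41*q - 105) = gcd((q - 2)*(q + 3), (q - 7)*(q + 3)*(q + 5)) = q + 3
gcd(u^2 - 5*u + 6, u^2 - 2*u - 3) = u - 3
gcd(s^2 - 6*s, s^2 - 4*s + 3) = 1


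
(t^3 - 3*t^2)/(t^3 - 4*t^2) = (t - 3)/(t - 4)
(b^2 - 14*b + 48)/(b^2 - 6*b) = (b - 8)/b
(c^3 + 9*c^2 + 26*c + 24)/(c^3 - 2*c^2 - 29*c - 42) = (c + 4)/(c - 7)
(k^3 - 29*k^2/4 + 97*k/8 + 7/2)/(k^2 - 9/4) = (8*k^3 - 58*k^2 + 97*k + 28)/(2*(4*k^2 - 9))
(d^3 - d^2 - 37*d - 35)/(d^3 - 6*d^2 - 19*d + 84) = (d^2 + 6*d + 5)/(d^2 + d - 12)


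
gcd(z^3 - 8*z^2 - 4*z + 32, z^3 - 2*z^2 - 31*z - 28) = 1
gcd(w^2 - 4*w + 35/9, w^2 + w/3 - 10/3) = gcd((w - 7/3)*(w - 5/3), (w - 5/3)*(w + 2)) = w - 5/3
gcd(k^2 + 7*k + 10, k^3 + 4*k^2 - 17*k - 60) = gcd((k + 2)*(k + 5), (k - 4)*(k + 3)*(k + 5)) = k + 5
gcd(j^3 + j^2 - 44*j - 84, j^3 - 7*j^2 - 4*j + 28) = j^2 - 5*j - 14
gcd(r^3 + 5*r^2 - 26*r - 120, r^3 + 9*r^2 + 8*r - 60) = r + 6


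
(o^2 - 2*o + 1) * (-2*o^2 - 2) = -2*o^4 + 4*o^3 - 4*o^2 + 4*o - 2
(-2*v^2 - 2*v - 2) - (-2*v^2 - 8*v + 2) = 6*v - 4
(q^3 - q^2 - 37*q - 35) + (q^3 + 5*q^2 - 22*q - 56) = 2*q^3 + 4*q^2 - 59*q - 91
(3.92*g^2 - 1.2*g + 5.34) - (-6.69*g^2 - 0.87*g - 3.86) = 10.61*g^2 - 0.33*g + 9.2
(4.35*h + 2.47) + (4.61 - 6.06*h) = 7.08 - 1.71*h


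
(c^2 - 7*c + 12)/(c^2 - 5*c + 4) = (c - 3)/(c - 1)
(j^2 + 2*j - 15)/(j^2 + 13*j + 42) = (j^2 + 2*j - 15)/(j^2 + 13*j + 42)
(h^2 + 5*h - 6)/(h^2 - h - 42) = (h - 1)/(h - 7)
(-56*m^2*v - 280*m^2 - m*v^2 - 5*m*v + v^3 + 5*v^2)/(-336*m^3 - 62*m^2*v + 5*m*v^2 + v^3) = (v + 5)/(6*m + v)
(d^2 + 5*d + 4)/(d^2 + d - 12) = (d + 1)/(d - 3)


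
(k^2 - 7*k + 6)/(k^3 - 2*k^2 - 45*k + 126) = (k - 1)/(k^2 + 4*k - 21)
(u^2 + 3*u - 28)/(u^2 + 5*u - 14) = (u - 4)/(u - 2)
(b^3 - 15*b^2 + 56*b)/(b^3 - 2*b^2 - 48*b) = (b - 7)/(b + 6)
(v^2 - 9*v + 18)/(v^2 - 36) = (v - 3)/(v + 6)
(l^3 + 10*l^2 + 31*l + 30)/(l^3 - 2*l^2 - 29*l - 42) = (l + 5)/(l - 7)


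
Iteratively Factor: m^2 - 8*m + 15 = (m - 3)*(m - 5)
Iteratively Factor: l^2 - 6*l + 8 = (l - 4)*(l - 2)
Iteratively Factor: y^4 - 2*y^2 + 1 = (y + 1)*(y^3 - y^2 - y + 1) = (y - 1)*(y + 1)*(y^2 - 1) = (y - 1)*(y + 1)^2*(y - 1)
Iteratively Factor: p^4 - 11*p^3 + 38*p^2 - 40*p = (p)*(p^3 - 11*p^2 + 38*p - 40) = p*(p - 5)*(p^2 - 6*p + 8) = p*(p - 5)*(p - 4)*(p - 2)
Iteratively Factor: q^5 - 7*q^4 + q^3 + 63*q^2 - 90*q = (q - 2)*(q^4 - 5*q^3 - 9*q^2 + 45*q) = (q - 3)*(q - 2)*(q^3 - 2*q^2 - 15*q) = (q - 5)*(q - 3)*(q - 2)*(q^2 + 3*q) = (q - 5)*(q - 3)*(q - 2)*(q + 3)*(q)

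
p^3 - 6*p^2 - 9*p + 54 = (p - 6)*(p - 3)*(p + 3)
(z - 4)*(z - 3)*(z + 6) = z^3 - z^2 - 30*z + 72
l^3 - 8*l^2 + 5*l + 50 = (l - 5)^2*(l + 2)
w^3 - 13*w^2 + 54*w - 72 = (w - 6)*(w - 4)*(w - 3)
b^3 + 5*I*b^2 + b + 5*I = (b - I)*(b + I)*(b + 5*I)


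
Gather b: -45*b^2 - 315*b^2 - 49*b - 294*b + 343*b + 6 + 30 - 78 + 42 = -360*b^2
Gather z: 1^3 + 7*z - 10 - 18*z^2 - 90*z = -18*z^2 - 83*z - 9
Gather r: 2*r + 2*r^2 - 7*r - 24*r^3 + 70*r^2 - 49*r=-24*r^3 + 72*r^2 - 54*r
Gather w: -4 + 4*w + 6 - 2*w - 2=2*w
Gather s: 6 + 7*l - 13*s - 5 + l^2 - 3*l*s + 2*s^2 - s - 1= l^2 + 7*l + 2*s^2 + s*(-3*l - 14)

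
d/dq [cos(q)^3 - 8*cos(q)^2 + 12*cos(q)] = (-3*cos(q)^2 + 16*cos(q) - 12)*sin(q)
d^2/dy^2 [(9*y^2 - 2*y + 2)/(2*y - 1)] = 26/(8*y^3 - 12*y^2 + 6*y - 1)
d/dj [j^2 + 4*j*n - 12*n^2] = 2*j + 4*n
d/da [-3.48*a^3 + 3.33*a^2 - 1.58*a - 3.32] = -10.44*a^2 + 6.66*a - 1.58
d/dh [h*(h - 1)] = 2*h - 1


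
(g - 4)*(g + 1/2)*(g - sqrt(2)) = g^3 - 7*g^2/2 - sqrt(2)*g^2 - 2*g + 7*sqrt(2)*g/2 + 2*sqrt(2)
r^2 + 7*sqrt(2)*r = r*(r + 7*sqrt(2))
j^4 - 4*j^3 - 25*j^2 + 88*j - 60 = (j - 6)*(j - 2)*(j - 1)*(j + 5)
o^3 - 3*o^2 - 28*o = o*(o - 7)*(o + 4)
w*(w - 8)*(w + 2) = w^3 - 6*w^2 - 16*w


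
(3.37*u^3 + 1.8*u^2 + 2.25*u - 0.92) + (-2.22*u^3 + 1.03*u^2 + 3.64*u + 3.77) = 1.15*u^3 + 2.83*u^2 + 5.89*u + 2.85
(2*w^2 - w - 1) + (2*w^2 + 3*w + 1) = 4*w^2 + 2*w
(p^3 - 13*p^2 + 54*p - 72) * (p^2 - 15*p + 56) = p^5 - 28*p^4 + 305*p^3 - 1610*p^2 + 4104*p - 4032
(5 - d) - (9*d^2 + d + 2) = -9*d^2 - 2*d + 3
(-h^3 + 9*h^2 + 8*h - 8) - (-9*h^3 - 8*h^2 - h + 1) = 8*h^3 + 17*h^2 + 9*h - 9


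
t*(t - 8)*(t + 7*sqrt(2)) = t^3 - 8*t^2 + 7*sqrt(2)*t^2 - 56*sqrt(2)*t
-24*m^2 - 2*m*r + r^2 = (-6*m + r)*(4*m + r)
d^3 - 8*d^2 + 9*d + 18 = (d - 6)*(d - 3)*(d + 1)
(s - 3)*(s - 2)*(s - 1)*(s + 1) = s^4 - 5*s^3 + 5*s^2 + 5*s - 6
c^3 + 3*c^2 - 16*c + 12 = (c - 2)*(c - 1)*(c + 6)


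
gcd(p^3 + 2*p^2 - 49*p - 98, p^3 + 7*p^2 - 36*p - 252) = p + 7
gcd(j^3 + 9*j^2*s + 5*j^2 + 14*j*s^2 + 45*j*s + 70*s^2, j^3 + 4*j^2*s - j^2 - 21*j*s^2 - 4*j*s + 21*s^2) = j + 7*s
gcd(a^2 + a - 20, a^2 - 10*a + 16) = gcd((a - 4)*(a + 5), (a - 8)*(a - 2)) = 1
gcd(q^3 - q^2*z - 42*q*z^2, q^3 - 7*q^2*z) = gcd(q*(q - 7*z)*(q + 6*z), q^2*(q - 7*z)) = -q^2 + 7*q*z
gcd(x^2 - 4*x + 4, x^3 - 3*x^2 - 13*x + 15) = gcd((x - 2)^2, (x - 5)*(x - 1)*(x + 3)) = 1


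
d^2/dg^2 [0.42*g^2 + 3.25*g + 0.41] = 0.840000000000000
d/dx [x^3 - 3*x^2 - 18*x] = 3*x^2 - 6*x - 18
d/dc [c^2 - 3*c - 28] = 2*c - 3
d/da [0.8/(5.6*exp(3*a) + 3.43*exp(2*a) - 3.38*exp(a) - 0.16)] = (-13.44*exp(2*a) - 5.488*exp(a) + 2.704)*exp(a)/(5.6*exp(3*a) + 3.43*exp(2*a) - 3.38*exp(a) - 0.16)^2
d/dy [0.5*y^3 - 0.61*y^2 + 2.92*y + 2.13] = 1.5*y^2 - 1.22*y + 2.92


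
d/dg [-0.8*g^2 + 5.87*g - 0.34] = 5.87 - 1.6*g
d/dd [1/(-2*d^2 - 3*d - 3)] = (4*d + 3)/(2*d^2 + 3*d + 3)^2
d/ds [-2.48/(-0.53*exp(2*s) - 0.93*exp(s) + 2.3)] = (-2.6288*exp(s) - 2.3064)*exp(s)/(0.53*exp(2*s) + 0.93*exp(s) - 2.3)^2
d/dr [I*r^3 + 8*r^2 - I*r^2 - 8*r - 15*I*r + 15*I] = 3*I*r^2 + 2*r*(8 - I) - 8 - 15*I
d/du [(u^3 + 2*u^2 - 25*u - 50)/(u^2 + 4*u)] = (u^4 + 8*u^3 + 33*u^2 + 100*u + 200)/(u^2*(u^2 + 8*u + 16))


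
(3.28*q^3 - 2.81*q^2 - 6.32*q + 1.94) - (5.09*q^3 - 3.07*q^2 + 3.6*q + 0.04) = -1.81*q^3 + 0.26*q^2 - 9.92*q + 1.9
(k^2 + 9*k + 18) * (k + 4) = k^3 + 13*k^2 + 54*k + 72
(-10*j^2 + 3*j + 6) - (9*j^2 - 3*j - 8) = -19*j^2 + 6*j + 14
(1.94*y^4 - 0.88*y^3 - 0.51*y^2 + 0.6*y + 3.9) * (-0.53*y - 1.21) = -1.0282*y^5 - 1.881*y^4 + 1.3351*y^3 + 0.2991*y^2 - 2.793*y - 4.719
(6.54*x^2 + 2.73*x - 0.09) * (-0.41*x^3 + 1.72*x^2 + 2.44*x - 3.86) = -2.6814*x^5 + 10.1295*x^4 + 20.6901*x^3 - 18.738*x^2 - 10.7574*x + 0.3474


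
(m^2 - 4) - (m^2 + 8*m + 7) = -8*m - 11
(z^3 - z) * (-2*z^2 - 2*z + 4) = -2*z^5 - 2*z^4 + 6*z^3 + 2*z^2 - 4*z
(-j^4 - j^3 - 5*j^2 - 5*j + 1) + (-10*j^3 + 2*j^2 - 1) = -j^4 - 11*j^3 - 3*j^2 - 5*j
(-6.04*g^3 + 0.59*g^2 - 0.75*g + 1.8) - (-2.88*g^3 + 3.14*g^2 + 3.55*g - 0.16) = -3.16*g^3 - 2.55*g^2 - 4.3*g + 1.96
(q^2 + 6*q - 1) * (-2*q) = -2*q^3 - 12*q^2 + 2*q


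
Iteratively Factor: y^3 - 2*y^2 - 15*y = (y - 5)*(y^2 + 3*y) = y*(y - 5)*(y + 3)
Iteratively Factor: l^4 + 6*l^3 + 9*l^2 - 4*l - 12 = (l + 2)*(l^3 + 4*l^2 + l - 6) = (l + 2)*(l + 3)*(l^2 + l - 2) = (l + 2)^2*(l + 3)*(l - 1)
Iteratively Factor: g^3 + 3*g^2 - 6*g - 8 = (g + 4)*(g^2 - g - 2) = (g - 2)*(g + 4)*(g + 1)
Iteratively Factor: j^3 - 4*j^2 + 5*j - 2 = (j - 1)*(j^2 - 3*j + 2) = (j - 1)^2*(j - 2)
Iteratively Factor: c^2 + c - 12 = (c - 3)*(c + 4)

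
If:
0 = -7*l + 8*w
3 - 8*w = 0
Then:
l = 3/7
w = 3/8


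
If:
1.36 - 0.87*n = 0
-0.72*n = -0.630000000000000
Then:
No Solution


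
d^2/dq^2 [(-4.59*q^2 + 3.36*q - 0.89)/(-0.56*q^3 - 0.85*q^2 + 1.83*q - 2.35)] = (2.878848*q^6 - 6.32217600000001*q^5 + 21.97608*q^4 - 75.250286*q^3 - 3.56431199999999*q^2 + 24.93579*q + 24.202682)/(0.175616*q^9 + 0.79968*q^8 - 0.507864*q^7 - 2.401475*q^6 + 8.371227*q^5 - 0.816360000000005*q^4 - 18.783237*q^3 + 37.69212*q^2 - 30.318525*q + 12.977875)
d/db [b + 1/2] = 1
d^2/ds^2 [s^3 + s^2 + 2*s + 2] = 6*s + 2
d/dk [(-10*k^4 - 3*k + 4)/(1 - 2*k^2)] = (40*k^5 - 40*k^3 - 6*k^2 + 16*k - 3)/(4*k^4 - 4*k^2 + 1)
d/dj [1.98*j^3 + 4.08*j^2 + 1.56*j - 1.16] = 5.94*j^2 + 8.16*j + 1.56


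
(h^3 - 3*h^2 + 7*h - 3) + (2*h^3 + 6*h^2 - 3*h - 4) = 3*h^3 + 3*h^2 + 4*h - 7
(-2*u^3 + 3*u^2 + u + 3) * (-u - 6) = 2*u^4 + 9*u^3 - 19*u^2 - 9*u - 18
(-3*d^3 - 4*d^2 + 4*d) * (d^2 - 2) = -3*d^5 - 4*d^4 + 10*d^3 + 8*d^2 - 8*d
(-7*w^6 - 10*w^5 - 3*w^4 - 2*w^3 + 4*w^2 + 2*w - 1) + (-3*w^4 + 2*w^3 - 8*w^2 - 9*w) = -7*w^6 - 10*w^5 - 6*w^4 - 4*w^2 - 7*w - 1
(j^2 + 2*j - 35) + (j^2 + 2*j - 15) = 2*j^2 + 4*j - 50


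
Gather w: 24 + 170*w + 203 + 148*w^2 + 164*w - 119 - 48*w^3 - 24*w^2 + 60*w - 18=-48*w^3 + 124*w^2 + 394*w + 90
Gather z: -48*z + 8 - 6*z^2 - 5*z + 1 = -6*z^2 - 53*z + 9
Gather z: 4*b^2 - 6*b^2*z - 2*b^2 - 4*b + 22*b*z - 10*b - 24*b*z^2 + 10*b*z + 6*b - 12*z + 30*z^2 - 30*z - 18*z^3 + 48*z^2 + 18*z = 2*b^2 - 8*b - 18*z^3 + z^2*(78 - 24*b) + z*(-6*b^2 + 32*b - 24)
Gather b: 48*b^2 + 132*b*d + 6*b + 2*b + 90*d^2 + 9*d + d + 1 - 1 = 48*b^2 + b*(132*d + 8) + 90*d^2 + 10*d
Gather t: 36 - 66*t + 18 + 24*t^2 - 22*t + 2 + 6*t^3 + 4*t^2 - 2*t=6*t^3 + 28*t^2 - 90*t + 56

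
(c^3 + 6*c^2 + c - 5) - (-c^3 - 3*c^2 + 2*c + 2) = 2*c^3 + 9*c^2 - c - 7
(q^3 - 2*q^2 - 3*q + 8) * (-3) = -3*q^3 + 6*q^2 + 9*q - 24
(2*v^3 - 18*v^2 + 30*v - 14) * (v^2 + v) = 2*v^5 - 16*v^4 + 12*v^3 + 16*v^2 - 14*v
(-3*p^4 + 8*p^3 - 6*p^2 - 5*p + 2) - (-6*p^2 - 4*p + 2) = -3*p^4 + 8*p^3 - p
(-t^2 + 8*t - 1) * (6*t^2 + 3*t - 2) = -6*t^4 + 45*t^3 + 20*t^2 - 19*t + 2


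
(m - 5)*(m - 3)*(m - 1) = m^3 - 9*m^2 + 23*m - 15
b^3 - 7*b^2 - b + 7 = (b - 7)*(b - 1)*(b + 1)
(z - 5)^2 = z^2 - 10*z + 25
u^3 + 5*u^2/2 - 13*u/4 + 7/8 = (u - 1/2)^2*(u + 7/2)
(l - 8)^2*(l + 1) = l^3 - 15*l^2 + 48*l + 64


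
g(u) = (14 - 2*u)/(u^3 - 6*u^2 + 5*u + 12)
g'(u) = (14 - 2*u)*(-3*u^2 + 12*u - 5)/(u^3 - 6*u^2 + 5*u + 12)^2 - 2/(u^3 - 6*u^2 + 5*u + 12) = 2*(2*u^3 - 27*u^2 + 84*u - 47)/(u^6 - 12*u^5 + 46*u^4 - 36*u^3 - 119*u^2 + 120*u + 144)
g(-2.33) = -0.42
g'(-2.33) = -0.41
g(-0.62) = 2.40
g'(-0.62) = -5.44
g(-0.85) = 5.61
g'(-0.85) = -35.47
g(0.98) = 1.00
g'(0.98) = 0.15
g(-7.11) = -0.04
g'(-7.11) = -0.01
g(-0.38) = 1.61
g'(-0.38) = -1.97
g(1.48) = 1.16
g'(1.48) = 0.55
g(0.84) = 0.98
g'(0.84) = 0.07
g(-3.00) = -0.24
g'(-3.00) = -0.17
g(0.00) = 1.17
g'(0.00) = -0.65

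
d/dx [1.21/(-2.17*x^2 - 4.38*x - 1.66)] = (5.2514*x + 5.2998)/(2.17*x^2 + 4.38*x + 1.66)^2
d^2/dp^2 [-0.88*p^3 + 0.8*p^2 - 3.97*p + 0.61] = 1.6 - 5.28*p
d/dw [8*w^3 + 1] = 24*w^2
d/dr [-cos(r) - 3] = sin(r)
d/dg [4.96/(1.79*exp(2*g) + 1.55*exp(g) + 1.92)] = (-17.7568*exp(g) - 7.688)*exp(g)/(1.79*exp(2*g) + 1.55*exp(g) + 1.92)^2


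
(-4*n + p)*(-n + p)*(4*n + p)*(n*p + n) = 16*n^4*p + 16*n^4 - 16*n^3*p^2 - 16*n^3*p - n^2*p^3 - n^2*p^2 + n*p^4 + n*p^3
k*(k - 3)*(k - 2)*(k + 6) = k^4 + k^3 - 24*k^2 + 36*k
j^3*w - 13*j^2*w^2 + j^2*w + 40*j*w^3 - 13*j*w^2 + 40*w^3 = (j - 8*w)*(j - 5*w)*(j*w + w)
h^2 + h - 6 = (h - 2)*(h + 3)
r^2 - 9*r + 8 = (r - 8)*(r - 1)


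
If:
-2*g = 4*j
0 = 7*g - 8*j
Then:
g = 0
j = 0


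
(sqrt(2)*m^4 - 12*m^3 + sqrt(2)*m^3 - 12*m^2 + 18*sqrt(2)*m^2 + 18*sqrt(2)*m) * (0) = 0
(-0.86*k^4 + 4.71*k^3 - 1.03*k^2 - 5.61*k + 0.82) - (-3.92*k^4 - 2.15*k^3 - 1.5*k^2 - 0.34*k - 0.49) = 3.06*k^4 + 6.86*k^3 + 0.47*k^2 - 5.27*k + 1.31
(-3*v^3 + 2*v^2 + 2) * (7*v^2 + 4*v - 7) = -21*v^5 + 2*v^4 + 29*v^3 + 8*v - 14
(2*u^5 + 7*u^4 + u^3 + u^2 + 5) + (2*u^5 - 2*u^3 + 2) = 4*u^5 + 7*u^4 - u^3 + u^2 + 7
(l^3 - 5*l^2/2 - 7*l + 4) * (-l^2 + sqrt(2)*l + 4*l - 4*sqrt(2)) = -l^5 + sqrt(2)*l^4 + 13*l^4/2 - 13*sqrt(2)*l^3/2 - 3*l^3 - 32*l^2 + 3*sqrt(2)*l^2 + 16*l + 32*sqrt(2)*l - 16*sqrt(2)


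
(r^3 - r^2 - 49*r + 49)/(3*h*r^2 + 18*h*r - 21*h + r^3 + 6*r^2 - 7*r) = (r - 7)/(3*h + r)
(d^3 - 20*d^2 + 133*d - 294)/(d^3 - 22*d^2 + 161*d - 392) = (d - 6)/(d - 8)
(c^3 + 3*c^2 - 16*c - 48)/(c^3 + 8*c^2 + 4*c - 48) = (c^2 - c - 12)/(c^2 + 4*c - 12)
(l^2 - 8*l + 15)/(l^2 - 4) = (l^2 - 8*l + 15)/(l^2 - 4)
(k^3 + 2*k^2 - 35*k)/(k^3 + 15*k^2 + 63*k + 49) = k*(k - 5)/(k^2 + 8*k + 7)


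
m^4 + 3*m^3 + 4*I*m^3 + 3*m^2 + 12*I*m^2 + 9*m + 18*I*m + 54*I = (m + 3)*(m - 2*I)*(m + 3*I)^2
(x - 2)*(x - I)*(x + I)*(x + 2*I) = x^4 - 2*x^3 + 2*I*x^3 + x^2 - 4*I*x^2 - 2*x + 2*I*x - 4*I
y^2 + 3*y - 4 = (y - 1)*(y + 4)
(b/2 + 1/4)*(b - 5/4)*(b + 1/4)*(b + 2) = b^4/2 + 3*b^3/4 - 29*b^2/32 - 57*b/64 - 5/32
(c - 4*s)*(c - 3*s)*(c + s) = c^3 - 6*c^2*s + 5*c*s^2 + 12*s^3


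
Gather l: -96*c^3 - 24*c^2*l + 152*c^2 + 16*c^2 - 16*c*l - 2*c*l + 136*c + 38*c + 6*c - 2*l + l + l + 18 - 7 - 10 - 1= -96*c^3 + 168*c^2 + 180*c + l*(-24*c^2 - 18*c)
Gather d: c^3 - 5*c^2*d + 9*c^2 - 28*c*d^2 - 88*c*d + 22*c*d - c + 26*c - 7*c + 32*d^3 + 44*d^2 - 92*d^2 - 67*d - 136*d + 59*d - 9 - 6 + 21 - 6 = c^3 + 9*c^2 + 18*c + 32*d^3 + d^2*(-28*c - 48) + d*(-5*c^2 - 66*c - 144)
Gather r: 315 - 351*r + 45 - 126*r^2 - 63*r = -126*r^2 - 414*r + 360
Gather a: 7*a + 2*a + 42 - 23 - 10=9*a + 9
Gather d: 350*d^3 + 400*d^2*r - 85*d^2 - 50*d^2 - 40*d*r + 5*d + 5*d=350*d^3 + d^2*(400*r - 135) + d*(10 - 40*r)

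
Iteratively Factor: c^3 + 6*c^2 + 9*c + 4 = (c + 1)*(c^2 + 5*c + 4) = (c + 1)^2*(c + 4)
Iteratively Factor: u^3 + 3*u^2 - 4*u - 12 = (u + 2)*(u^2 + u - 6) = (u - 2)*(u + 2)*(u + 3)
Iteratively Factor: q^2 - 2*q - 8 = (q + 2)*(q - 4)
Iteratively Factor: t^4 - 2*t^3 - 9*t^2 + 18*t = (t + 3)*(t^3 - 5*t^2 + 6*t) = (t - 2)*(t + 3)*(t^2 - 3*t) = (t - 3)*(t - 2)*(t + 3)*(t)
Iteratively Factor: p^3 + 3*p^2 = (p)*(p^2 + 3*p) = p*(p + 3)*(p)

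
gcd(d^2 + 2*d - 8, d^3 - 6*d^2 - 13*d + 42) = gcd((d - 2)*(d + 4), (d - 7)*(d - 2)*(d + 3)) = d - 2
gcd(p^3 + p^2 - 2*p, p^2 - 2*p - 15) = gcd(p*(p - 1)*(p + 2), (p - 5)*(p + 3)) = 1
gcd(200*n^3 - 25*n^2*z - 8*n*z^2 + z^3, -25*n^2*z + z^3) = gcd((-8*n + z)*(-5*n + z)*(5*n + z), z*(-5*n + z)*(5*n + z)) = -25*n^2 + z^2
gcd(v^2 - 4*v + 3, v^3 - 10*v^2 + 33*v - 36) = v - 3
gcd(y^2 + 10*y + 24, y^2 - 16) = y + 4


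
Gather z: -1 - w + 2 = 1 - w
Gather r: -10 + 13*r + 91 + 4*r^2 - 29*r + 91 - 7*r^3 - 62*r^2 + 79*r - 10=-7*r^3 - 58*r^2 + 63*r + 162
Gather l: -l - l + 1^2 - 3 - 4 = -2*l - 6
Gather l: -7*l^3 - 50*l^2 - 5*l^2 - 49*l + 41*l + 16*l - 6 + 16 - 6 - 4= -7*l^3 - 55*l^2 + 8*l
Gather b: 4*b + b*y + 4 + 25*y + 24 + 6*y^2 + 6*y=b*(y + 4) + 6*y^2 + 31*y + 28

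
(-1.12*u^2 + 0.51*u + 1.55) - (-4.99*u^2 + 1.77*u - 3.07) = 3.87*u^2 - 1.26*u + 4.62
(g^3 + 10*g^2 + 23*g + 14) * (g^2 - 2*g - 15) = g^5 + 8*g^4 - 12*g^3 - 182*g^2 - 373*g - 210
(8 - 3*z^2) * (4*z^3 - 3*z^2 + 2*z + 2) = -12*z^5 + 9*z^4 + 26*z^3 - 30*z^2 + 16*z + 16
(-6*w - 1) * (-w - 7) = 6*w^2 + 43*w + 7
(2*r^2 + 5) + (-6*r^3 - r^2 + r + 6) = -6*r^3 + r^2 + r + 11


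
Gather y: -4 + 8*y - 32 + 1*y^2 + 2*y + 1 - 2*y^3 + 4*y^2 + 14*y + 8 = -2*y^3 + 5*y^2 + 24*y - 27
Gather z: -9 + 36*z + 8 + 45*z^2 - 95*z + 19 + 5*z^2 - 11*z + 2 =50*z^2 - 70*z + 20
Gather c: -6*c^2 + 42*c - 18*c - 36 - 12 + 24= -6*c^2 + 24*c - 24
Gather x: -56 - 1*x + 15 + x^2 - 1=x^2 - x - 42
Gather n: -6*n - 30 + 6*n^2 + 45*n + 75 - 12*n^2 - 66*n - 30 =-6*n^2 - 27*n + 15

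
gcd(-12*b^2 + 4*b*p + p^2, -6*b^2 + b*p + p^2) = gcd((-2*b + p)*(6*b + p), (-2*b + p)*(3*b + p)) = -2*b + p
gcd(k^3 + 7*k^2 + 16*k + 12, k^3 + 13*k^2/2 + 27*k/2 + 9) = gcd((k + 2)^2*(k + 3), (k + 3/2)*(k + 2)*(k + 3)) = k^2 + 5*k + 6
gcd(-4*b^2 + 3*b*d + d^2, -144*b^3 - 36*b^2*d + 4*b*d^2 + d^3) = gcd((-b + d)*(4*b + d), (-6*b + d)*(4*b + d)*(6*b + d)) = 4*b + d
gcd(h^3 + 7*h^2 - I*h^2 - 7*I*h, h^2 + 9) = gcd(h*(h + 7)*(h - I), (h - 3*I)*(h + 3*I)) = 1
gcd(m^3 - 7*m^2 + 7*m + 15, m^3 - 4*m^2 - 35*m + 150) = m - 5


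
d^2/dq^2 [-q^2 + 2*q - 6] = -2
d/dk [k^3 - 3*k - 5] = 3*k^2 - 3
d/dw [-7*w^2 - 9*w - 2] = -14*w - 9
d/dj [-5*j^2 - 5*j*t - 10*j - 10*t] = -10*j - 5*t - 10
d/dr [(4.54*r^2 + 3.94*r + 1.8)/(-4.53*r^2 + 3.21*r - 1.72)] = (32.4216*r^2 + 0.6904*r - 12.5548)/(20.5209*r^4 - 29.0826*r^3 + 25.8873*r^2 - 11.0424*r + 2.9584)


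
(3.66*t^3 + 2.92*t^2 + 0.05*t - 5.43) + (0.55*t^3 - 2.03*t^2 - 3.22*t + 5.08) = 4.21*t^3 + 0.89*t^2 - 3.17*t - 0.35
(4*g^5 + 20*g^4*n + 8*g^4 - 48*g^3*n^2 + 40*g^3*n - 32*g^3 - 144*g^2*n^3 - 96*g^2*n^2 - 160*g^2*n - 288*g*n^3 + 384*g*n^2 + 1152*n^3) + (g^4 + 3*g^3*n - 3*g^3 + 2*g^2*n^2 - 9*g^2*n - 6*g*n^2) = 4*g^5 + 20*g^4*n + 9*g^4 - 48*g^3*n^2 + 43*g^3*n - 35*g^3 - 144*g^2*n^3 - 94*g^2*n^2 - 169*g^2*n - 288*g*n^3 + 378*g*n^2 + 1152*n^3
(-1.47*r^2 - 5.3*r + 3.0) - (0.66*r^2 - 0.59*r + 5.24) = -2.13*r^2 - 4.71*r - 2.24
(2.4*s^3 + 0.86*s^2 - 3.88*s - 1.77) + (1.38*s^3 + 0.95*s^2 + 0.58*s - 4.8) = 3.78*s^3 + 1.81*s^2 - 3.3*s - 6.57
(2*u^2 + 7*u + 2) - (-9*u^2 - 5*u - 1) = 11*u^2 + 12*u + 3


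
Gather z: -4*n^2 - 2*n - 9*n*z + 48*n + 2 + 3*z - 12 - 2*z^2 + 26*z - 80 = -4*n^2 + 46*n - 2*z^2 + z*(29 - 9*n) - 90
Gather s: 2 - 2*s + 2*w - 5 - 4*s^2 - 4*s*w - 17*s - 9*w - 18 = -4*s^2 + s*(-4*w - 19) - 7*w - 21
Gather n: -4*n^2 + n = -4*n^2 + n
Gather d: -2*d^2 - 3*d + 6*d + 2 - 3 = -2*d^2 + 3*d - 1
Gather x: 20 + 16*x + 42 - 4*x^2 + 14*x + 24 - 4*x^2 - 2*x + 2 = -8*x^2 + 28*x + 88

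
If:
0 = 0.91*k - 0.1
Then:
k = 0.11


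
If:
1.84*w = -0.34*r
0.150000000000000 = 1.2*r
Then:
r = 0.12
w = -0.02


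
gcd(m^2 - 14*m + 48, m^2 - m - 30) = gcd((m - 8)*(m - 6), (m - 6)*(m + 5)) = m - 6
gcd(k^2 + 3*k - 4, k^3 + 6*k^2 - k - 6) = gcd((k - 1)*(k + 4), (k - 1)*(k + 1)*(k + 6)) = k - 1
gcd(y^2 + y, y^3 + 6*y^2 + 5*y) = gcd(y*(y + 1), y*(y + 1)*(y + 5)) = y^2 + y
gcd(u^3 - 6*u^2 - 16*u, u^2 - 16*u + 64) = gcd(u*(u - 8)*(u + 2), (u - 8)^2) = u - 8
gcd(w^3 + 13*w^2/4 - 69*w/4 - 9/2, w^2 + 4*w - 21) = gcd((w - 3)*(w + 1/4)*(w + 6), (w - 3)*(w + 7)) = w - 3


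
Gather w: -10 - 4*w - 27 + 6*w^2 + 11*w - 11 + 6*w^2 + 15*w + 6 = 12*w^2 + 22*w - 42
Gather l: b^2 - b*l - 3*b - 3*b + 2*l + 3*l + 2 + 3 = b^2 - 6*b + l*(5 - b) + 5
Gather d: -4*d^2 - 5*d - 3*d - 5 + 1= -4*d^2 - 8*d - 4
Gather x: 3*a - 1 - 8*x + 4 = 3*a - 8*x + 3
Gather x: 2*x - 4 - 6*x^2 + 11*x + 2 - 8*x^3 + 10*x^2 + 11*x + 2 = -8*x^3 + 4*x^2 + 24*x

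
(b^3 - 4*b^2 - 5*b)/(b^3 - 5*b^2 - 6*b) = (b - 5)/(b - 6)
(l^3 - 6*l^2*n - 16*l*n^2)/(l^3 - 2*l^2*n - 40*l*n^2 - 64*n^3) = l/(l + 4*n)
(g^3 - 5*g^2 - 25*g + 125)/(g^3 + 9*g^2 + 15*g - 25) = (g^2 - 10*g + 25)/(g^2 + 4*g - 5)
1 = 1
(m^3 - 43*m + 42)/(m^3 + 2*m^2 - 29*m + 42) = (m^2 - 7*m + 6)/(m^2 - 5*m + 6)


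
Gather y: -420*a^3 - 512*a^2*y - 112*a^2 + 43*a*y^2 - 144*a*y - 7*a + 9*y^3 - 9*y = -420*a^3 - 112*a^2 + 43*a*y^2 - 7*a + 9*y^3 + y*(-512*a^2 - 144*a - 9)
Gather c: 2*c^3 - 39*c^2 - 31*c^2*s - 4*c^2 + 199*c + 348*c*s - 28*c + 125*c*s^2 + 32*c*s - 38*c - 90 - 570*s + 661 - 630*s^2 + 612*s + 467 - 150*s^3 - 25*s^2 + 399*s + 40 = 2*c^3 + c^2*(-31*s - 43) + c*(125*s^2 + 380*s + 133) - 150*s^3 - 655*s^2 + 441*s + 1078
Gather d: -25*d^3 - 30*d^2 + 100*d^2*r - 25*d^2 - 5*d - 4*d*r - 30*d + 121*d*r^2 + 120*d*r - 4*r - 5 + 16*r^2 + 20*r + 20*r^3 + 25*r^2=-25*d^3 + d^2*(100*r - 55) + d*(121*r^2 + 116*r - 35) + 20*r^3 + 41*r^2 + 16*r - 5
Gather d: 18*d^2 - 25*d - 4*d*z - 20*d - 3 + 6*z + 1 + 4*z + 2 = 18*d^2 + d*(-4*z - 45) + 10*z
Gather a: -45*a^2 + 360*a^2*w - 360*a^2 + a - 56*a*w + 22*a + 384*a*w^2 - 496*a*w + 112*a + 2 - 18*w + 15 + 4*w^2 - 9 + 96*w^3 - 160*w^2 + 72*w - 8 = a^2*(360*w - 405) + a*(384*w^2 - 552*w + 135) + 96*w^3 - 156*w^2 + 54*w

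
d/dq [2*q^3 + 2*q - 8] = 6*q^2 + 2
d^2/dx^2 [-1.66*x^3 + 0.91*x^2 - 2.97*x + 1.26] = 1.82 - 9.96*x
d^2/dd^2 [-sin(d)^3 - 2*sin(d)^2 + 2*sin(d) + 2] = 9*sin(d)^3 + 8*sin(d)^2 - 8*sin(d) - 4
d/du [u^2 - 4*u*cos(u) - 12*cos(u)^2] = 4*u*sin(u) + 2*u + 12*sin(2*u) - 4*cos(u)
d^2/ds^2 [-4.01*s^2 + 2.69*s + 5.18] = -8.02000000000000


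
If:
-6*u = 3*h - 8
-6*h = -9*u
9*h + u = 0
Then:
No Solution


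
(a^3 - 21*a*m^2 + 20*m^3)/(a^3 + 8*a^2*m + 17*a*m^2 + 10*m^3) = (a^2 - 5*a*m + 4*m^2)/(a^2 + 3*a*m + 2*m^2)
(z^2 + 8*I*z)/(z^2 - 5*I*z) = (z + 8*I)/(z - 5*I)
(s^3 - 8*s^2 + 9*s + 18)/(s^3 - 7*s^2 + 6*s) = (s^2 - 2*s - 3)/(s*(s - 1))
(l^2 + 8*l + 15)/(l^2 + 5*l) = (l + 3)/l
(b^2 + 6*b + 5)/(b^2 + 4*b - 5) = (b + 1)/(b - 1)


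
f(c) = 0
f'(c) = 0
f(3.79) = 0.00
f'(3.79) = 0.00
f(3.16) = 0.00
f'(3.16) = 0.00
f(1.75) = 0.00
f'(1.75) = 0.00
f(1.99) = 0.00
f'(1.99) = 0.00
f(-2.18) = 0.00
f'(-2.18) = 0.00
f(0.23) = 0.00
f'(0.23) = 0.00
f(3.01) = 0.00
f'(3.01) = 0.00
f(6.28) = 0.00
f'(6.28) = 0.00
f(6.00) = 0.00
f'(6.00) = 0.00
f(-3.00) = 0.00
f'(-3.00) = 0.00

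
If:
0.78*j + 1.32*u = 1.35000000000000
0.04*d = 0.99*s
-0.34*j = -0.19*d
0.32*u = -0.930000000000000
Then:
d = 11.90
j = 6.65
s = 0.48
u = -2.91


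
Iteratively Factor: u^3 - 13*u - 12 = (u + 1)*(u^2 - u - 12) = (u - 4)*(u + 1)*(u + 3)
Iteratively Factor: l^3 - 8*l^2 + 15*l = (l - 3)*(l^2 - 5*l) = l*(l - 3)*(l - 5)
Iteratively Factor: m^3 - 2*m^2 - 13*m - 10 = (m + 2)*(m^2 - 4*m - 5) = (m + 1)*(m + 2)*(m - 5)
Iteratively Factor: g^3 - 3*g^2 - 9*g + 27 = (g - 3)*(g^2 - 9) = (g - 3)^2*(g + 3)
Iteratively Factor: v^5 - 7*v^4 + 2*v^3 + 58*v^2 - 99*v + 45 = (v - 1)*(v^4 - 6*v^3 - 4*v^2 + 54*v - 45) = (v - 5)*(v - 1)*(v^3 - v^2 - 9*v + 9) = (v - 5)*(v - 1)*(v + 3)*(v^2 - 4*v + 3) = (v - 5)*(v - 1)^2*(v + 3)*(v - 3)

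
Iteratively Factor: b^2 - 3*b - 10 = (b + 2)*(b - 5)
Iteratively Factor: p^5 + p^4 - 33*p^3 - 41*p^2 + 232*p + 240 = (p + 4)*(p^4 - 3*p^3 - 21*p^2 + 43*p + 60) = (p + 1)*(p + 4)*(p^3 - 4*p^2 - 17*p + 60) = (p + 1)*(p + 4)^2*(p^2 - 8*p + 15) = (p - 5)*(p + 1)*(p + 4)^2*(p - 3)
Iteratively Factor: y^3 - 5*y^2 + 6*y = (y)*(y^2 - 5*y + 6) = y*(y - 3)*(y - 2)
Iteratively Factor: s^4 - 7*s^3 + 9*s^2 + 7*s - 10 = (s + 1)*(s^3 - 8*s^2 + 17*s - 10) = (s - 2)*(s + 1)*(s^2 - 6*s + 5) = (s - 2)*(s - 1)*(s + 1)*(s - 5)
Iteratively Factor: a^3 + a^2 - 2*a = (a - 1)*(a^2 + 2*a) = (a - 1)*(a + 2)*(a)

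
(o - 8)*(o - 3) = o^2 - 11*o + 24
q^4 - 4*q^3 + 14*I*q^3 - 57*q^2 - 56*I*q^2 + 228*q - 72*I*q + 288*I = (q - 4)*(q + 3*I)^2*(q + 8*I)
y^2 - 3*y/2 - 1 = (y - 2)*(y + 1/2)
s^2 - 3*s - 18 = (s - 6)*(s + 3)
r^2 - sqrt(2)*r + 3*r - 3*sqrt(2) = (r + 3)*(r - sqrt(2))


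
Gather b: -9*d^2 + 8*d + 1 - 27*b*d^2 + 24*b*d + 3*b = b*(-27*d^2 + 24*d + 3) - 9*d^2 + 8*d + 1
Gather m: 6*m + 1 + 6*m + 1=12*m + 2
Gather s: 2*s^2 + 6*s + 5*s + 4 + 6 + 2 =2*s^2 + 11*s + 12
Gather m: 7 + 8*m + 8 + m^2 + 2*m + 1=m^2 + 10*m + 16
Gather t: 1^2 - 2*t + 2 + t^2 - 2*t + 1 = t^2 - 4*t + 4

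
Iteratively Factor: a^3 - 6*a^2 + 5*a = (a)*(a^2 - 6*a + 5) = a*(a - 1)*(a - 5)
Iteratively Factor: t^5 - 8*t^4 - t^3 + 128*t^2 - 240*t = (t - 3)*(t^4 - 5*t^3 - 16*t^2 + 80*t) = (t - 4)*(t - 3)*(t^3 - t^2 - 20*t) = t*(t - 4)*(t - 3)*(t^2 - t - 20) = t*(t - 4)*(t - 3)*(t + 4)*(t - 5)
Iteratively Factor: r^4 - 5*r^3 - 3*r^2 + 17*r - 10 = (r - 5)*(r^3 - 3*r + 2) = (r - 5)*(r + 2)*(r^2 - 2*r + 1) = (r - 5)*(r - 1)*(r + 2)*(r - 1)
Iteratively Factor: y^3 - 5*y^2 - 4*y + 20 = (y + 2)*(y^2 - 7*y + 10) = (y - 2)*(y + 2)*(y - 5)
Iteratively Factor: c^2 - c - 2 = (c - 2)*(c + 1)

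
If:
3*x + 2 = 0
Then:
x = -2/3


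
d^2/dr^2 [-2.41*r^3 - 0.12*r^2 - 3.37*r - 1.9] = -14.46*r - 0.24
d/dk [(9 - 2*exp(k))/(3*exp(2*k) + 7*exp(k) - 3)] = ((2*exp(k) - 9)*(6*exp(k) + 7) - 6*exp(2*k) - 14*exp(k) + 6)*exp(k)/(3*exp(2*k) + 7*exp(k) - 3)^2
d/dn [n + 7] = 1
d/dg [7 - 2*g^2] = -4*g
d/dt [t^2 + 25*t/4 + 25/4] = 2*t + 25/4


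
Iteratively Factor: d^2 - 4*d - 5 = (d + 1)*(d - 5)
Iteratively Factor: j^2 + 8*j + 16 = (j + 4)*(j + 4)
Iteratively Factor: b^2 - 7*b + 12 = (b - 3)*(b - 4)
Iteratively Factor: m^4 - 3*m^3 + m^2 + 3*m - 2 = (m - 1)*(m^3 - 2*m^2 - m + 2) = (m - 1)^2*(m^2 - m - 2) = (m - 2)*(m - 1)^2*(m + 1)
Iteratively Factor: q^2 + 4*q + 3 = (q + 3)*(q + 1)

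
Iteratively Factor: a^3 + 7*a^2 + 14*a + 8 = (a + 2)*(a^2 + 5*a + 4) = (a + 1)*(a + 2)*(a + 4)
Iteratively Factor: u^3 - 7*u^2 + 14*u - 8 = (u - 2)*(u^2 - 5*u + 4) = (u - 4)*(u - 2)*(u - 1)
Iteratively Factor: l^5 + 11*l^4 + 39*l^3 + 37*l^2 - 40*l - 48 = (l + 3)*(l^4 + 8*l^3 + 15*l^2 - 8*l - 16) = (l + 3)*(l + 4)*(l^3 + 4*l^2 - l - 4) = (l - 1)*(l + 3)*(l + 4)*(l^2 + 5*l + 4) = (l - 1)*(l + 1)*(l + 3)*(l + 4)*(l + 4)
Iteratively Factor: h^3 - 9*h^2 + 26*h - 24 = (h - 4)*(h^2 - 5*h + 6) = (h - 4)*(h - 2)*(h - 3)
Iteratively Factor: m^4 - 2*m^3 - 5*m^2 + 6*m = (m - 3)*(m^3 + m^2 - 2*m) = (m - 3)*(m + 2)*(m^2 - m) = (m - 3)*(m - 1)*(m + 2)*(m)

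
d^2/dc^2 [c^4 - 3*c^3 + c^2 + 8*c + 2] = 12*c^2 - 18*c + 2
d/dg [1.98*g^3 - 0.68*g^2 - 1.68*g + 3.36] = 5.94*g^2 - 1.36*g - 1.68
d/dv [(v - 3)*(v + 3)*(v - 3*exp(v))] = -3*v^2*exp(v) + 3*v^2 - 6*v*exp(v) + 27*exp(v) - 9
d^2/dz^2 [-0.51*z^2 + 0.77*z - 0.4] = -1.02000000000000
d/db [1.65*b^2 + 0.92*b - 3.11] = 3.3*b + 0.92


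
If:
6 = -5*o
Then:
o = -6/5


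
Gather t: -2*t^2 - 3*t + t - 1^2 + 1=-2*t^2 - 2*t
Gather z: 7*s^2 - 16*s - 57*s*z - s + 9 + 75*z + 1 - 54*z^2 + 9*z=7*s^2 - 17*s - 54*z^2 + z*(84 - 57*s) + 10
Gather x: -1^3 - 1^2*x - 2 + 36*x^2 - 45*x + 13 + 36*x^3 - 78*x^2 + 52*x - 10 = 36*x^3 - 42*x^2 + 6*x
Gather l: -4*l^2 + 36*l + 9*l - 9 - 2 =-4*l^2 + 45*l - 11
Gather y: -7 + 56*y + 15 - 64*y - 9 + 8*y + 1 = 0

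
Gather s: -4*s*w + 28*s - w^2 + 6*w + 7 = s*(28 - 4*w) - w^2 + 6*w + 7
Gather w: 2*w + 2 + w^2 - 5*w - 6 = w^2 - 3*w - 4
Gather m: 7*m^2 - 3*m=7*m^2 - 3*m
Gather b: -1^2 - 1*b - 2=-b - 3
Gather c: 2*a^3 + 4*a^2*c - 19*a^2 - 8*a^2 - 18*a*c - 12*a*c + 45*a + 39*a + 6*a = 2*a^3 - 27*a^2 + 90*a + c*(4*a^2 - 30*a)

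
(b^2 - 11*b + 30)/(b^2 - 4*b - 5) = (b - 6)/(b + 1)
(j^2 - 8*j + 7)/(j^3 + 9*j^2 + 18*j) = (j^2 - 8*j + 7)/(j*(j^2 + 9*j + 18))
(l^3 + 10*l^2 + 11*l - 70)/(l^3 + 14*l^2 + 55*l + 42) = (l^2 + 3*l - 10)/(l^2 + 7*l + 6)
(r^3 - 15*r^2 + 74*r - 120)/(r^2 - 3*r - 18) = (r^2 - 9*r + 20)/(r + 3)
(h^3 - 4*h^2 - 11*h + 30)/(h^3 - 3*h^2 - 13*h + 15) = (h - 2)/(h - 1)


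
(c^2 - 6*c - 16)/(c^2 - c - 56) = (c + 2)/(c + 7)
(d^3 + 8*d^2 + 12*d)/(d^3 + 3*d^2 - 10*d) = (d^2 + 8*d + 12)/(d^2 + 3*d - 10)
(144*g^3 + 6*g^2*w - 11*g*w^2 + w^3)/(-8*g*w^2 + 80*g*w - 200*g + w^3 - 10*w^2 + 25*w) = (-18*g^2 - 3*g*w + w^2)/(w^2 - 10*w + 25)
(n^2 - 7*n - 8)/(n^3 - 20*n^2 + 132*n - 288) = (n + 1)/(n^2 - 12*n + 36)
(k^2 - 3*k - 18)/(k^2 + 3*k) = (k - 6)/k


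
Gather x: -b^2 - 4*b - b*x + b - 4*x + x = -b^2 - 3*b + x*(-b - 3)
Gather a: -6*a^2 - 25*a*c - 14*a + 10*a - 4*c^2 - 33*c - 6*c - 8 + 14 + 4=-6*a^2 + a*(-25*c - 4) - 4*c^2 - 39*c + 10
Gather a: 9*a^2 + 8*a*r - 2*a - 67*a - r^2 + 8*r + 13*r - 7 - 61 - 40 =9*a^2 + a*(8*r - 69) - r^2 + 21*r - 108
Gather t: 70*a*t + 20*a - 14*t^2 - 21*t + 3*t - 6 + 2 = 20*a - 14*t^2 + t*(70*a - 18) - 4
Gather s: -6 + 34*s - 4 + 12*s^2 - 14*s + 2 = 12*s^2 + 20*s - 8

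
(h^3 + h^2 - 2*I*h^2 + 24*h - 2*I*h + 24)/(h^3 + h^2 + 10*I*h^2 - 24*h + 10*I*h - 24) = (h - 6*I)/(h + 6*I)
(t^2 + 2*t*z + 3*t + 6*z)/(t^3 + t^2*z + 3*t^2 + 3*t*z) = (t + 2*z)/(t*(t + z))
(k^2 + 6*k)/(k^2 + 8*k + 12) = k/(k + 2)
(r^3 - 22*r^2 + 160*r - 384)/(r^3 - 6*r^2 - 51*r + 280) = (r^2 - 14*r + 48)/(r^2 + 2*r - 35)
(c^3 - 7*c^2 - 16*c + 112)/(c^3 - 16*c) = (c - 7)/c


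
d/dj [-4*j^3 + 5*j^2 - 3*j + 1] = -12*j^2 + 10*j - 3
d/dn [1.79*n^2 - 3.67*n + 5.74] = 3.58*n - 3.67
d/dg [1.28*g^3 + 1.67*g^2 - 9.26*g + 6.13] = 3.84*g^2 + 3.34*g - 9.26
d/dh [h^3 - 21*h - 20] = 3*h^2 - 21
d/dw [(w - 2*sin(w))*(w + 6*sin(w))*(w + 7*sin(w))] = 11*w^2*cos(w) + 3*w^2 + 22*w*sin(w) + 16*w*sin(2*w) - 252*sin(w)^2*cos(w) + 16*sin(w)^2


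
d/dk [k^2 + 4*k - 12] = 2*k + 4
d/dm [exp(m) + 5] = exp(m)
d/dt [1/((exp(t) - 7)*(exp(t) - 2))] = (9 - 2*exp(t))*exp(t)/(exp(4*t) - 18*exp(3*t) + 109*exp(2*t) - 252*exp(t) + 196)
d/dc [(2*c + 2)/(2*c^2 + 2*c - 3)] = 2*(2*c^2 + 2*c - 2*(c + 1)*(2*c + 1) - 3)/(2*c^2 + 2*c - 3)^2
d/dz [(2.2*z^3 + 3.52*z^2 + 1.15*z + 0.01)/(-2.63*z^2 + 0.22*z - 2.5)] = (-5.786*z^4 + 0.968*z^3 - 12.7011*z^2 - 17.5474*z - 2.8772)/(6.9169*z^4 - 1.1572*z^3 + 13.1984*z^2 - 1.1*z + 6.25)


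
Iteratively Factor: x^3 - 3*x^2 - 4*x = (x)*(x^2 - 3*x - 4) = x*(x + 1)*(x - 4)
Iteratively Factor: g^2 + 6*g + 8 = (g + 4)*(g + 2)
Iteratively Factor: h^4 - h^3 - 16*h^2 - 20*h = (h)*(h^3 - h^2 - 16*h - 20) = h*(h + 2)*(h^2 - 3*h - 10) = h*(h - 5)*(h + 2)*(h + 2)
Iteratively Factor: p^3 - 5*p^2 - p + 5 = (p - 1)*(p^2 - 4*p - 5) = (p - 5)*(p - 1)*(p + 1)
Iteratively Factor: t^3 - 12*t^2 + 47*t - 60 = (t - 3)*(t^2 - 9*t + 20) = (t - 5)*(t - 3)*(t - 4)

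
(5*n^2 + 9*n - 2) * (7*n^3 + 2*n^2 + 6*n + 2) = 35*n^5 + 73*n^4 + 34*n^3 + 60*n^2 + 6*n - 4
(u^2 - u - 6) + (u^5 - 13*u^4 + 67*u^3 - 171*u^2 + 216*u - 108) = u^5 - 13*u^4 + 67*u^3 - 170*u^2 + 215*u - 114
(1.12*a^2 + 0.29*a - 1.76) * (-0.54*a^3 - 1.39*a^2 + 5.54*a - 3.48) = -0.6048*a^5 - 1.7134*a^4 + 6.7521*a^3 + 0.155399999999999*a^2 - 10.7596*a + 6.1248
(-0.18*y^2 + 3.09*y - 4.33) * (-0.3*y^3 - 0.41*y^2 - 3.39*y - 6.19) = 0.054*y^5 - 0.8532*y^4 + 0.6423*y^3 - 7.5856*y^2 - 4.4484*y + 26.8027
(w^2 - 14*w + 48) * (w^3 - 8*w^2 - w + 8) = w^5 - 22*w^4 + 159*w^3 - 362*w^2 - 160*w + 384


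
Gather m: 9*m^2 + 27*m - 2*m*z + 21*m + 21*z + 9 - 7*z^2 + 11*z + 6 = 9*m^2 + m*(48 - 2*z) - 7*z^2 + 32*z + 15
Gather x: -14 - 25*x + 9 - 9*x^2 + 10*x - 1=-9*x^2 - 15*x - 6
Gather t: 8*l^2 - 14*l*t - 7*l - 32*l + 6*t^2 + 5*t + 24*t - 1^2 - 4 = 8*l^2 - 39*l + 6*t^2 + t*(29 - 14*l) - 5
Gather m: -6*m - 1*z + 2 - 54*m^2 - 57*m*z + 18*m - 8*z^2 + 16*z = -54*m^2 + m*(12 - 57*z) - 8*z^2 + 15*z + 2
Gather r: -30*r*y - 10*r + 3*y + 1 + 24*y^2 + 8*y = r*(-30*y - 10) + 24*y^2 + 11*y + 1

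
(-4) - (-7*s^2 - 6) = 7*s^2 + 2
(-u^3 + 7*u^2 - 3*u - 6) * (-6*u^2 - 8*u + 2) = 6*u^5 - 34*u^4 - 40*u^3 + 74*u^2 + 42*u - 12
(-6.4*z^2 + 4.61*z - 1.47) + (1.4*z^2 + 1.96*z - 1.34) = -5.0*z^2 + 6.57*z - 2.81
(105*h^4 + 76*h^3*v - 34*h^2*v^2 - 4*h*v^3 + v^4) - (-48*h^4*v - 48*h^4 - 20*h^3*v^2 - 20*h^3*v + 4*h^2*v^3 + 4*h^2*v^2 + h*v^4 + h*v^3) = 48*h^4*v + 153*h^4 + 20*h^3*v^2 + 96*h^3*v - 4*h^2*v^3 - 38*h^2*v^2 - h*v^4 - 5*h*v^3 + v^4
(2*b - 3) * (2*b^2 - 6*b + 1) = 4*b^3 - 18*b^2 + 20*b - 3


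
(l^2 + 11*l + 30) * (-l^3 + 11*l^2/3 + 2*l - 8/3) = -l^5 - 22*l^4/3 + 37*l^3/3 + 388*l^2/3 + 92*l/3 - 80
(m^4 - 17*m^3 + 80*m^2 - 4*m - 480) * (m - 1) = m^5 - 18*m^4 + 97*m^3 - 84*m^2 - 476*m + 480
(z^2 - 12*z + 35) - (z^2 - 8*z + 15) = 20 - 4*z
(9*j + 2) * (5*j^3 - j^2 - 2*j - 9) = 45*j^4 + j^3 - 20*j^2 - 85*j - 18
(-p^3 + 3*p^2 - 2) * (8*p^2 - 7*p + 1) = -8*p^5 + 31*p^4 - 22*p^3 - 13*p^2 + 14*p - 2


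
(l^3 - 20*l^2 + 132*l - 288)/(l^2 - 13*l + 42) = (l^2 - 14*l + 48)/(l - 7)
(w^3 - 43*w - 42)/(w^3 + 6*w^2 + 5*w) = (w^2 - w - 42)/(w*(w + 5))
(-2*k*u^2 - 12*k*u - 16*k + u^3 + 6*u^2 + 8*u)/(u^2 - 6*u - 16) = (-2*k*u - 8*k + u^2 + 4*u)/(u - 8)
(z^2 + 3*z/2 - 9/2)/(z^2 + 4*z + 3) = (z - 3/2)/(z + 1)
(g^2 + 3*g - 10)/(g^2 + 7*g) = (g^2 + 3*g - 10)/(g*(g + 7))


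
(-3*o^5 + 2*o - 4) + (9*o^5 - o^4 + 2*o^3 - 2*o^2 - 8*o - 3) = 6*o^5 - o^4 + 2*o^3 - 2*o^2 - 6*o - 7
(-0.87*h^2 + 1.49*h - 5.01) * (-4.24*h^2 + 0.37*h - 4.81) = 3.6888*h^4 - 6.6395*h^3 + 25.9784*h^2 - 9.0206*h + 24.0981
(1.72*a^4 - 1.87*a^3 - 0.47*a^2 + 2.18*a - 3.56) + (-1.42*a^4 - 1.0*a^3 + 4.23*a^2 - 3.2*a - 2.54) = 0.3*a^4 - 2.87*a^3 + 3.76*a^2 - 1.02*a - 6.1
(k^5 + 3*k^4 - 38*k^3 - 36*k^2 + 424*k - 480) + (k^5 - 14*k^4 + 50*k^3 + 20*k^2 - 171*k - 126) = 2*k^5 - 11*k^4 + 12*k^3 - 16*k^2 + 253*k - 606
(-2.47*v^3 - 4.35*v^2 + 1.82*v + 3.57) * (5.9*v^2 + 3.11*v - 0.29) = -14.573*v^5 - 33.3467*v^4 - 2.0742*v^3 + 27.9847*v^2 + 10.5749*v - 1.0353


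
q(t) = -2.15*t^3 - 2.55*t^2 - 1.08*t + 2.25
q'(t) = -6.45*t^2 - 5.1*t - 1.08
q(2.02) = -28.06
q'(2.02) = -37.70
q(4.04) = -185.50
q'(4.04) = -126.96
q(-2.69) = 28.55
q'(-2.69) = -34.03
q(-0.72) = 2.51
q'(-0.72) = -0.75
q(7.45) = -1036.34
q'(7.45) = -397.07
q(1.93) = -24.79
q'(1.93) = -34.95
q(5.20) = -374.63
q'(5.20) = -202.01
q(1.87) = -22.75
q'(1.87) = -33.17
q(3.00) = -81.99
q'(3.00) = -74.43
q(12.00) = -4093.11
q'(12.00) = -991.08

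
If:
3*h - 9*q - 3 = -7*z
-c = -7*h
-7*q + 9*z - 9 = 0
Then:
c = 32*z/3 - 20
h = 32*z/21 - 20/7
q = 9*z/7 - 9/7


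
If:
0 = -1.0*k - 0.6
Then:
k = -0.60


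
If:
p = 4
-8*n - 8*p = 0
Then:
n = -4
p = 4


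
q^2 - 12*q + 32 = (q - 8)*(q - 4)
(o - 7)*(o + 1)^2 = o^3 - 5*o^2 - 13*o - 7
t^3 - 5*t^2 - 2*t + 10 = (t - 5)*(t - sqrt(2))*(t + sqrt(2))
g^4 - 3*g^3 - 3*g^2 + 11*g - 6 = (g - 3)*(g - 1)^2*(g + 2)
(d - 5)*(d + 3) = d^2 - 2*d - 15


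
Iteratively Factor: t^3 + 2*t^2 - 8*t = (t - 2)*(t^2 + 4*t) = (t - 2)*(t + 4)*(t)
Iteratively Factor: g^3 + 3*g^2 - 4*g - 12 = (g + 2)*(g^2 + g - 6) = (g - 2)*(g + 2)*(g + 3)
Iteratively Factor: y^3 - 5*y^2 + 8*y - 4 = (y - 2)*(y^2 - 3*y + 2) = (y - 2)^2*(y - 1)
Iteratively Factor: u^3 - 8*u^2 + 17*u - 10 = (u - 5)*(u^2 - 3*u + 2) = (u - 5)*(u - 1)*(u - 2)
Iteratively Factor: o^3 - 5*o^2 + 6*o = (o)*(o^2 - 5*o + 6) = o*(o - 2)*(o - 3)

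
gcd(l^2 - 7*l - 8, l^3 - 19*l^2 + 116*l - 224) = l - 8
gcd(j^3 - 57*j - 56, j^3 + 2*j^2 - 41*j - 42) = j^2 + 8*j + 7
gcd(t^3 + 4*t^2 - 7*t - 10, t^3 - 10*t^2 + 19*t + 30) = t + 1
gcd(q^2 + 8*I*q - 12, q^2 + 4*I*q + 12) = q + 6*I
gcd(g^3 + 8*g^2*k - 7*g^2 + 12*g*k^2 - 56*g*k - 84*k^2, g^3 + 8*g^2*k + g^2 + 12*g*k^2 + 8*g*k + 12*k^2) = g^2 + 8*g*k + 12*k^2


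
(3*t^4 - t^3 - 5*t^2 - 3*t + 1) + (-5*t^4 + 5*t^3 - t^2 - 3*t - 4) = -2*t^4 + 4*t^3 - 6*t^2 - 6*t - 3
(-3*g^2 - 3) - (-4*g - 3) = -3*g^2 + 4*g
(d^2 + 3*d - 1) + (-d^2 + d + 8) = 4*d + 7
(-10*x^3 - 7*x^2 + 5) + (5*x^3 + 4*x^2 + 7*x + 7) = -5*x^3 - 3*x^2 + 7*x + 12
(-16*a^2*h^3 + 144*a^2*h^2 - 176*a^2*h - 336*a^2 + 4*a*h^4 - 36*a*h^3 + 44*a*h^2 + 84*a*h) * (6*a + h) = -96*a^3*h^3 + 864*a^3*h^2 - 1056*a^3*h - 2016*a^3 + 8*a^2*h^4 - 72*a^2*h^3 + 88*a^2*h^2 + 168*a^2*h + 4*a*h^5 - 36*a*h^4 + 44*a*h^3 + 84*a*h^2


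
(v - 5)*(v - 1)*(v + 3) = v^3 - 3*v^2 - 13*v + 15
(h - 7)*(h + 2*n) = h^2 + 2*h*n - 7*h - 14*n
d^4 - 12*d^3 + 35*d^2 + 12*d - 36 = (d - 6)^2*(d - 1)*(d + 1)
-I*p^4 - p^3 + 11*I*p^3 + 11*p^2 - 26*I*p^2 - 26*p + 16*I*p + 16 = (p - 8)*(p - 2)*(p - I)*(-I*p + I)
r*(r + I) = r^2 + I*r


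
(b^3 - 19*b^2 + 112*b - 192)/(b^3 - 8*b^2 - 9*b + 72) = (b - 8)/(b + 3)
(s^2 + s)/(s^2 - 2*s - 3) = s/(s - 3)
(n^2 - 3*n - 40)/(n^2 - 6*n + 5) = (n^2 - 3*n - 40)/(n^2 - 6*n + 5)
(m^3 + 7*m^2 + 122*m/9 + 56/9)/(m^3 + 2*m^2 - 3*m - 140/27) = 3*(3*m^2 + 14*m + 8)/(9*m^2 - 3*m - 20)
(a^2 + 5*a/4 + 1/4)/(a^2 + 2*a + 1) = (a + 1/4)/(a + 1)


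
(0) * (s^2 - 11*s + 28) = 0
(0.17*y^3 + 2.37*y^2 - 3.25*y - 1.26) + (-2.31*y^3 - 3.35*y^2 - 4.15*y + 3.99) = -2.14*y^3 - 0.98*y^2 - 7.4*y + 2.73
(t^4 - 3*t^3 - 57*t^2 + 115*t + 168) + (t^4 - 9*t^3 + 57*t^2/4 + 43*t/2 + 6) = 2*t^4 - 12*t^3 - 171*t^2/4 + 273*t/2 + 174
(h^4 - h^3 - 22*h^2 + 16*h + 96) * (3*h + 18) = 3*h^5 + 15*h^4 - 84*h^3 - 348*h^2 + 576*h + 1728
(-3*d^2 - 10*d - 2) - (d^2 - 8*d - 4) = -4*d^2 - 2*d + 2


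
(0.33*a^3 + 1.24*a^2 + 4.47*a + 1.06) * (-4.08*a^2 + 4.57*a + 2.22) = -1.3464*a^5 - 3.5511*a^4 - 11.8382*a^3 + 18.8559*a^2 + 14.7676*a + 2.3532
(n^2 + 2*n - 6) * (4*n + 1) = 4*n^3 + 9*n^2 - 22*n - 6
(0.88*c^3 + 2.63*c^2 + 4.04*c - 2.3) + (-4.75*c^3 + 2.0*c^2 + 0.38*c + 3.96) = -3.87*c^3 + 4.63*c^2 + 4.42*c + 1.66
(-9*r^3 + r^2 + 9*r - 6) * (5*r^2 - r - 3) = -45*r^5 + 14*r^4 + 71*r^3 - 42*r^2 - 21*r + 18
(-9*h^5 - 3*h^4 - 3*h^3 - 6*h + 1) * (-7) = 63*h^5 + 21*h^4 + 21*h^3 + 42*h - 7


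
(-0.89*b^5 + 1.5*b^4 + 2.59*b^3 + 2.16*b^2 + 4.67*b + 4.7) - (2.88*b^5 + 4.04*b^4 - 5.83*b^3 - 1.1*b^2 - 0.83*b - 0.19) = -3.77*b^5 - 2.54*b^4 + 8.42*b^3 + 3.26*b^2 + 5.5*b + 4.89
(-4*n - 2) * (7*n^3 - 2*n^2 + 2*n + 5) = -28*n^4 - 6*n^3 - 4*n^2 - 24*n - 10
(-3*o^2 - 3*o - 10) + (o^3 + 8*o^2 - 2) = o^3 + 5*o^2 - 3*o - 12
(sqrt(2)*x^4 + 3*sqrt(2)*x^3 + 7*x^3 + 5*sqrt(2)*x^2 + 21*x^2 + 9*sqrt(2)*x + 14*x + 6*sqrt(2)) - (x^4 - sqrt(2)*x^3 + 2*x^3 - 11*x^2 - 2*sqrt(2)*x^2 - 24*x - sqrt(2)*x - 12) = -x^4 + sqrt(2)*x^4 + 5*x^3 + 4*sqrt(2)*x^3 + 7*sqrt(2)*x^2 + 32*x^2 + 10*sqrt(2)*x + 38*x + 6*sqrt(2) + 12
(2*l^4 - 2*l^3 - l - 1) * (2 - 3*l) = -6*l^5 + 10*l^4 - 4*l^3 + 3*l^2 + l - 2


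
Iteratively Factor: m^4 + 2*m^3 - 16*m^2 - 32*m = (m + 4)*(m^3 - 2*m^2 - 8*m) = m*(m + 4)*(m^2 - 2*m - 8) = m*(m + 2)*(m + 4)*(m - 4)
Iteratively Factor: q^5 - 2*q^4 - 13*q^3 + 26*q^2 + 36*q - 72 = (q - 3)*(q^4 + q^3 - 10*q^2 - 4*q + 24) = (q - 3)*(q - 2)*(q^3 + 3*q^2 - 4*q - 12) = (q - 3)*(q - 2)*(q + 2)*(q^2 + q - 6) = (q - 3)*(q - 2)^2*(q + 2)*(q + 3)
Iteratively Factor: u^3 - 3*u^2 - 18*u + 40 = (u - 2)*(u^2 - u - 20) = (u - 5)*(u - 2)*(u + 4)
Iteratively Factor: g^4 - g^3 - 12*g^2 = (g + 3)*(g^3 - 4*g^2) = g*(g + 3)*(g^2 - 4*g) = g*(g - 4)*(g + 3)*(g)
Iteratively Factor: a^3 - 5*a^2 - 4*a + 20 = (a + 2)*(a^2 - 7*a + 10) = (a - 2)*(a + 2)*(a - 5)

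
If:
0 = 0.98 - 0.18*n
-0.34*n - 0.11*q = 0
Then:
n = 5.44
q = -16.83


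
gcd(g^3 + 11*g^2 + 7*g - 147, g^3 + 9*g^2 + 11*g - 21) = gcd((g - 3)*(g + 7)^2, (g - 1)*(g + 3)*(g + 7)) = g + 7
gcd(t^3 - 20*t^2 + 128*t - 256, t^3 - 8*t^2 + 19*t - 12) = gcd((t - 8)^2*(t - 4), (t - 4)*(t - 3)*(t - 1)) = t - 4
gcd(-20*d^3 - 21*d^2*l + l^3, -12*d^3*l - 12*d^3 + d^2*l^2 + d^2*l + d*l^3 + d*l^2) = 4*d + l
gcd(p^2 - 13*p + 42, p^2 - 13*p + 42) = p^2 - 13*p + 42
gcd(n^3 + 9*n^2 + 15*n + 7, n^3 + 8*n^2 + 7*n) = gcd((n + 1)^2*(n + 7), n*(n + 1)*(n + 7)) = n^2 + 8*n + 7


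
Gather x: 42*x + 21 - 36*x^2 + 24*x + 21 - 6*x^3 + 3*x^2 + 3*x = -6*x^3 - 33*x^2 + 69*x + 42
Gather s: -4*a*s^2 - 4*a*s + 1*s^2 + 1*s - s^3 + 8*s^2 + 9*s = -s^3 + s^2*(9 - 4*a) + s*(10 - 4*a)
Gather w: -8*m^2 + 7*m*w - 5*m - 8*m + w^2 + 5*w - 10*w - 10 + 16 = -8*m^2 - 13*m + w^2 + w*(7*m - 5) + 6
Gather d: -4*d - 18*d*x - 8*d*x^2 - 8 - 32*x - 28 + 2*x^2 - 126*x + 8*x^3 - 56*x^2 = d*(-8*x^2 - 18*x - 4) + 8*x^3 - 54*x^2 - 158*x - 36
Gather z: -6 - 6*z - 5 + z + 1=-5*z - 10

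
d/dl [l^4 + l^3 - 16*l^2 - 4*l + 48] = 4*l^3 + 3*l^2 - 32*l - 4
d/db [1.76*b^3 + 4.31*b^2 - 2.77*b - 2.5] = 5.28*b^2 + 8.62*b - 2.77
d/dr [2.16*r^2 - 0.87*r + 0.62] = 4.32*r - 0.87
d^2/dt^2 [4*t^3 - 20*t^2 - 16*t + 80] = 24*t - 40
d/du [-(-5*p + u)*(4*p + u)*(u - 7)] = 20*p^2 + 2*p*u - 7*p - 3*u^2 + 14*u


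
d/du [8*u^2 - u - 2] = 16*u - 1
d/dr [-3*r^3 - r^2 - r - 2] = -9*r^2 - 2*r - 1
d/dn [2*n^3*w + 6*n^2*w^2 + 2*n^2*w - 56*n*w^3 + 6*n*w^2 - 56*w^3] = 2*w*(3*n^2 + 6*n*w + 2*n - 28*w^2 + 3*w)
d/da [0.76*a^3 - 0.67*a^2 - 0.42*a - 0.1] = 2.28*a^2 - 1.34*a - 0.42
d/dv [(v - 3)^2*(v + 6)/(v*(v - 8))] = (v^4 - 16*v^3 + 27*v^2 - 108*v + 432)/(v^2*(v^2 - 16*v + 64))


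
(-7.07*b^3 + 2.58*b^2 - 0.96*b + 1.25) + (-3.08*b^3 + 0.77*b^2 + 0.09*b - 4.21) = -10.15*b^3 + 3.35*b^2 - 0.87*b - 2.96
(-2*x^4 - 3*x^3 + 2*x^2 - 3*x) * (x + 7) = -2*x^5 - 17*x^4 - 19*x^3 + 11*x^2 - 21*x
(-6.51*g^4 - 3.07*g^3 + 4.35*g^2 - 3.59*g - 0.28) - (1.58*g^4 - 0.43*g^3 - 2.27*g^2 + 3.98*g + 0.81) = -8.09*g^4 - 2.64*g^3 + 6.62*g^2 - 7.57*g - 1.09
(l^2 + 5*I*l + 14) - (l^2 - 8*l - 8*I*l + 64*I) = 8*l + 13*I*l + 14 - 64*I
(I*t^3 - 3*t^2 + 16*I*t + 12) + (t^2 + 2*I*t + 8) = I*t^3 - 2*t^2 + 18*I*t + 20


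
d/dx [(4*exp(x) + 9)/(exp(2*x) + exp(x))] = (-4*exp(2*x) - 18*exp(x) - 9)*exp(-x)/(exp(2*x) + 2*exp(x) + 1)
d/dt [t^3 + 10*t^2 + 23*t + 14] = 3*t^2 + 20*t + 23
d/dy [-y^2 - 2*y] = -2*y - 2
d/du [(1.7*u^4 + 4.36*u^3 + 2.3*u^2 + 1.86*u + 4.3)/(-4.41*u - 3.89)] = (-22.491*u^4 - 64.9072*u^3 - 61.0242*u^2 - 17.894*u + 11.7276)/(19.4481*u^2 + 34.3098*u + 15.1321)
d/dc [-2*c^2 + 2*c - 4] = 2 - 4*c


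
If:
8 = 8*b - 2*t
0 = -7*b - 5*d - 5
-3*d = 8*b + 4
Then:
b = -5/19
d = -12/19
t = -96/19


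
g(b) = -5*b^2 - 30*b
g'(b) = -10*b - 30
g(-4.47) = 34.20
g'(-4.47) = 14.70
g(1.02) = -35.80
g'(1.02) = -40.20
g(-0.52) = 14.25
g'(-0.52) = -24.80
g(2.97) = -133.20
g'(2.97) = -59.70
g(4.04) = -202.81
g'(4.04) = -70.40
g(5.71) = -334.32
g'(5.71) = -87.10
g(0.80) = -27.20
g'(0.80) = -38.00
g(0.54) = -17.66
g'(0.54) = -35.40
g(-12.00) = -360.00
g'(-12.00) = 90.00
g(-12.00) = -360.00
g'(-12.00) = 90.00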